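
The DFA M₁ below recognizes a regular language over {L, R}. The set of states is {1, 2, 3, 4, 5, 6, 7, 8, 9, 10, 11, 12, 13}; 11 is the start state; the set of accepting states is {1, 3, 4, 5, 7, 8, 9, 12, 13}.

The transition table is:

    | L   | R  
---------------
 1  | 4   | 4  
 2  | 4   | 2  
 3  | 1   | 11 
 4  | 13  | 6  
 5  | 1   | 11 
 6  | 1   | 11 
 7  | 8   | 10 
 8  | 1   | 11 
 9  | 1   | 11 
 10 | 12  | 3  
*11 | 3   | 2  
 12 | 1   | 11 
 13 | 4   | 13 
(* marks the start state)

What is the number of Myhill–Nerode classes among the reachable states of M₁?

7

Reachable states from the start: {1,2,3,4,6,11,13}. Unreachable: {5,7,8,9,10,12} — drop them.
Start with accepting vs non-accepting: {1,3,4,13} | {2,6,11}.
On input R, block {1,3,4,13} splits into {1,13} and {3,4}.
Refine {1,13} on symbol R: members go to different blocks, giving {1} and {13}.
On input L, block {2,6,11} splits into {2,11} and {6}.
Refine {3,4} on symbol L: members go to different blocks, giving {3} and {4}.
On input L, block {2,11} splits into {2} and {11}.
The partition is now stable with 7 blocks: {1} | {2} | {3} | {13} | {6} | {4} | {11}.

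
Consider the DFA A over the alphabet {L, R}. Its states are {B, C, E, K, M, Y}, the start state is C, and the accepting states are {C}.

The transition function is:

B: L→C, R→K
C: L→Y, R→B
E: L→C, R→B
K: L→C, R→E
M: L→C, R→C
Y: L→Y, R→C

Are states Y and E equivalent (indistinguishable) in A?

No

Reachable states from the start: {B,C,E,K,Y}. Unreachable: {M} — drop them.
Initial partition by acceptance: {C} | {B,E,K,Y}.
Split {B,E,K,Y} by δ(·,L) → {B,E,K} and {Y}.
The partition is now stable with 3 blocks: {C} | {B,E,K} | {Y}.
Y and E end up in different blocks, so they are distinguishable. For instance, the string 'L' is accepted from only E.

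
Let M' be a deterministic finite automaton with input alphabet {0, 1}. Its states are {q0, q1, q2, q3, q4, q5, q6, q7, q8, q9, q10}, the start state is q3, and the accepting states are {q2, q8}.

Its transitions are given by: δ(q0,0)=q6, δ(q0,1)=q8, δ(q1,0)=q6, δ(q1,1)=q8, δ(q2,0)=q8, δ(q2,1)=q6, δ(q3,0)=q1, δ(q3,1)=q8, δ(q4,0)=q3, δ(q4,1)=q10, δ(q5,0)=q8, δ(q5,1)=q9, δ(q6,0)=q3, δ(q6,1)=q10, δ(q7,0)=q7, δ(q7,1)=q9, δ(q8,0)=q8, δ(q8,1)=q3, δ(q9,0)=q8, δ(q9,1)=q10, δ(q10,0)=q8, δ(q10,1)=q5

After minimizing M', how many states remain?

5

First remove the unreachable states {q0,q2,q4,q7}; 7 states remain.
Initial partition by acceptance: {q8} | {q1,q3,q5,q6,q9,q10}.
Split {q1,q3,q5,q6,q9,q10} by δ(·,0) → {q1,q3,q6} and {q5,q9,q10}.
On input 1, block {q1,q3,q6} splits into {q1,q3} and {q6}.
Refine {q1,q3} on symbol 0: members go to different blocks, giving {q1} and {q3}.
The partition is now stable with 5 blocks: {q8} | {q1} | {q5,q9,q10} | {q6} | {q3}.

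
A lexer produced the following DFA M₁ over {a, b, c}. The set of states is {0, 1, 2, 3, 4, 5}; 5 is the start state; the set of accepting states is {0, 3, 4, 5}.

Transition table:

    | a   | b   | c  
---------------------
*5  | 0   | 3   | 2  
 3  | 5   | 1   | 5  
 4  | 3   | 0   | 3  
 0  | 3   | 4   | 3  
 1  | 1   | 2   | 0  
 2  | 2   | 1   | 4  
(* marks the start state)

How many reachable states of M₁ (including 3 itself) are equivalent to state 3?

1

Start with accepting vs non-accepting: {0,3,4,5} | {1,2}.
On input b, block {0,3,4,5} splits into {0,4,5} and {3}.
Split {0,4,5} by δ(·,a) → {0,4} and {5}.
The partition is now stable with 4 blocks: {0,4} | {1,2} | {3} | {5}.
State 3 belongs to the block {3}, which has 1 states.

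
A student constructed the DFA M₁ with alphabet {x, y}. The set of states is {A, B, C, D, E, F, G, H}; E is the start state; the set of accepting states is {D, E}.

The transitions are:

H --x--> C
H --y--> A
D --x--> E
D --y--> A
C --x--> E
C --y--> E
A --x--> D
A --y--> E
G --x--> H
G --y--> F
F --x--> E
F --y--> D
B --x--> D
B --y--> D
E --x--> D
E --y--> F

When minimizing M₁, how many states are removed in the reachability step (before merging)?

4

No path from E leads to B, C, G, H; the other 4 states are all reachable.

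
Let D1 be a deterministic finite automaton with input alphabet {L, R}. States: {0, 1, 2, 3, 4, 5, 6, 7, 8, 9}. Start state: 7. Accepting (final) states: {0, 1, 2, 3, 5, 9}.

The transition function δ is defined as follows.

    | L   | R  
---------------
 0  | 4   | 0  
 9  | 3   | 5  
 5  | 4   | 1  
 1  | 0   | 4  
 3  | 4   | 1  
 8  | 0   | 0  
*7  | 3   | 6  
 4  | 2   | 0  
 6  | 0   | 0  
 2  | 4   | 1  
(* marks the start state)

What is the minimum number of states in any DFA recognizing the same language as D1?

6

First remove the unreachable states {5,8,9}; 7 states remain.
Initial partition by acceptance: {0,1,2,3} | {4,6,7}.
On input L, block {0,1,2,3} splits into {0,2,3} and {1}.
Split {0,2,3} by δ(·,R) → {2,3} and {0}.
On input L, block {4,6,7} splits into {4,7} and {6}.
Split {4,7} by δ(·,R) → {4} and {7}.
No further refinement is possible. Final partition (6 blocks): {2,3} | {4} | {1} | {0} | {6} | {7}.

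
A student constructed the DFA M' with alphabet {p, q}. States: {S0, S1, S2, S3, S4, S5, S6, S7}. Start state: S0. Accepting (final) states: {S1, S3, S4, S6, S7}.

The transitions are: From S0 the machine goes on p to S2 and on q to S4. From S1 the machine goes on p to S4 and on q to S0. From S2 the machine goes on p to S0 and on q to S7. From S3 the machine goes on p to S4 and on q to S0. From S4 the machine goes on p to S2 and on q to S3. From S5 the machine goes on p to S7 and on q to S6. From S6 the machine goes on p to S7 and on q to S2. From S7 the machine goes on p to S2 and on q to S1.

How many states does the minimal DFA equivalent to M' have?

3

Reachable states from the start: {S0,S1,S2,S3,S4,S7}. Unreachable: {S5,S6} — drop them.
Initial partition by acceptance: {S1,S3,S4,S7} | {S0,S2}.
On input p, block {S1,S3,S4,S7} splits into {S1,S3} and {S4,S7}.
Stable partition: {S1,S3} | {S0,S2} | {S4,S7} — 3 equivalence classes.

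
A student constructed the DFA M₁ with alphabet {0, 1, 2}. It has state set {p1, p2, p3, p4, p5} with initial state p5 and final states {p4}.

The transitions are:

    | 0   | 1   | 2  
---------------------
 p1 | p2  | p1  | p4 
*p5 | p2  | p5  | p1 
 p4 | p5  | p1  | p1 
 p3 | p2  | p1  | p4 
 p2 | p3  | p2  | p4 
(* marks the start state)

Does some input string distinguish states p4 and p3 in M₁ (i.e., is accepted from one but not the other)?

Yes

P0 = {p4} | {p1,p2,p3,p5}.
On input 2, block {p1,p2,p3,p5} splits into {p1,p2,p3} and {p5}.
No further refinement is possible. Final partition (3 blocks): {p4} | {p1,p2,p3} | {p5}.
p4 and p3 end up in different blocks, so they are distinguishable. For instance, the string 'ε' is accepted from only p4.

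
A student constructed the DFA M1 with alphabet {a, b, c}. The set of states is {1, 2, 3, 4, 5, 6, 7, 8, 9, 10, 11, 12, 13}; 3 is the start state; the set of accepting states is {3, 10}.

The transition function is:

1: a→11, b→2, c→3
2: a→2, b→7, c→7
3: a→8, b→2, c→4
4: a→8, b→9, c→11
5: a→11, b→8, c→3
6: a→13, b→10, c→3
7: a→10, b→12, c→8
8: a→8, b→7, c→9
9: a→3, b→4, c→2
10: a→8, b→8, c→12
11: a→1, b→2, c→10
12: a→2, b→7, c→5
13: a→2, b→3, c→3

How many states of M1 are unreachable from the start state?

Starting at 3 and following transitions, the reachable set is {1, 2, 3, 4, 5, 7, 8, 9, 10, 11, 12}. That leaves 6, 13 unreachable — 2 in total.

2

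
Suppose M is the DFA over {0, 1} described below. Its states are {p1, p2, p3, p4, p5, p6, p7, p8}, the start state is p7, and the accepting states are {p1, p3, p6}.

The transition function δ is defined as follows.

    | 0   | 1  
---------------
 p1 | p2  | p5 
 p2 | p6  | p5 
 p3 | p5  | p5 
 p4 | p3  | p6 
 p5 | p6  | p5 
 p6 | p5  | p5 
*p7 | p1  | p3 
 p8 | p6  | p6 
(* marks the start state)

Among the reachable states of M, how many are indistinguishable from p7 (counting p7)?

Reachable states from the start: {p1,p2,p3,p5,p6,p7}. Unreachable: {p4,p8} — drop them.
Initial partition by acceptance: {p1,p3,p6} | {p2,p5,p7}.
Refine {p2,p5,p7} on symbol 1: members go to different blocks, giving {p2,p5} and {p7}.
Stable partition: {p1,p3,p6} | {p2,p5} | {p7} — 3 equivalence classes.
State p7 belongs to the block {p7}, which has 1 states.

1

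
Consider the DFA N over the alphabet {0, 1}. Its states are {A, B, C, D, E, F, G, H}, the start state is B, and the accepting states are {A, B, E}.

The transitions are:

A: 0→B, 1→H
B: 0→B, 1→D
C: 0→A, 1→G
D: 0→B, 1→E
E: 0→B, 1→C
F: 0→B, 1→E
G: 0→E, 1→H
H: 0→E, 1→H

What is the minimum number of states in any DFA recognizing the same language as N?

First remove the unreachable states {F}; 7 states remain.
Start with accepting vs non-accepting: {A,B,E} | {C,D,G,H}.
On input 1, block {C,D,G,H} splits into {C,G,H} and {D}.
Refine {A,B,E} on symbol 1: members go to different blocks, giving {A,E} and {B}.
Stable partition: {A,E} | {C,G,H} | {D} | {B} — 4 equivalence classes.

4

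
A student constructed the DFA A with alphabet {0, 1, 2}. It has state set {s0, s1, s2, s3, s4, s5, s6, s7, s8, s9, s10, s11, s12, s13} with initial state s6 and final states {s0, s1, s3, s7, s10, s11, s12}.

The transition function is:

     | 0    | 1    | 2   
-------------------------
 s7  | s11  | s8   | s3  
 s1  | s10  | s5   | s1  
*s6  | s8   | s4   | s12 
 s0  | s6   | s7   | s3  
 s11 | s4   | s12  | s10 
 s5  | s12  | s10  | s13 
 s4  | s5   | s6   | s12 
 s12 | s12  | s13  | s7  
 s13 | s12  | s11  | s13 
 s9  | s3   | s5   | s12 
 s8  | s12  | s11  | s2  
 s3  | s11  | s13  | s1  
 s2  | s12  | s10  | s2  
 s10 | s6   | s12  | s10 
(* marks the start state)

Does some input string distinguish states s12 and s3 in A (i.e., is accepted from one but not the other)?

Yes

Reachable states from the start: {s1,s2,s3,s4,s5,s6,s7,s8,s10,s11,s12,s13}. Unreachable: {s0,s9} — drop them.
Initial partition by acceptance: {s1,s3,s7,s10,s11,s12} | {s2,s4,s5,s6,s8,s13}.
Split {s1,s3,s7,s10,s11,s12} by δ(·,0) → {s1,s3,s7,s12} and {s10,s11}.
Split {s1,s3,s7,s12} by δ(·,0) → {s1,s3,s7} and {s12}.
Split {s2,s4,s5,s6,s8,s13} by δ(·,0) → {s2,s5,s8,s13} and {s4,s6}.
The partition is now stable with 5 blocks: {s1,s3,s7} | {s2,s5,s8,s13} | {s10,s11} | {s12} | {s4,s6}.
s12 and s3 end up in different blocks, so they are distinguishable. For instance, the string '00' is accepted from only s12.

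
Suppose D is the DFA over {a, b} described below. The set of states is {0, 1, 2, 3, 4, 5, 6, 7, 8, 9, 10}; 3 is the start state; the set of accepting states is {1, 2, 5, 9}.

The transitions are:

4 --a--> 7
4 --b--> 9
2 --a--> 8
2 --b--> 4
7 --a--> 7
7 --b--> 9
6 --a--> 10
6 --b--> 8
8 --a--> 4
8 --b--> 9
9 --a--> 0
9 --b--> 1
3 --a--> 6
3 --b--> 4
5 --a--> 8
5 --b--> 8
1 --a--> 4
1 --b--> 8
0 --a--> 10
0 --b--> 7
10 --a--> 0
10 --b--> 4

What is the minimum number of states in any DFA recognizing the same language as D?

First remove the unreachable states {2,5}; 9 states remain.
P0 = {1,9} | {0,3,4,6,7,8,10}.
Split {1,9} by δ(·,b) → {1} and {9}.
Refine {0,3,4,6,7,8,10} on symbol b: members go to different blocks, giving {0,3,6,10} and {4,7,8}.
Stable partition: {1} | {0,3,6,10} | {9} | {4,7,8} — 4 equivalence classes.

4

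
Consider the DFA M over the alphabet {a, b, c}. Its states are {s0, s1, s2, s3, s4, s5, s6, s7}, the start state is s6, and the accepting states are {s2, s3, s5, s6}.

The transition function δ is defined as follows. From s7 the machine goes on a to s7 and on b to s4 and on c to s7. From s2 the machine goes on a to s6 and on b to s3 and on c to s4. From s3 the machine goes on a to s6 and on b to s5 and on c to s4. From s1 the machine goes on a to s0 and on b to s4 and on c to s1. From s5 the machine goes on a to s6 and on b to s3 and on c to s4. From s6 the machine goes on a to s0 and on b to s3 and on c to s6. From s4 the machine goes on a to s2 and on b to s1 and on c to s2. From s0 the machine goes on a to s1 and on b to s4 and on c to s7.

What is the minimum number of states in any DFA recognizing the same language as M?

Every state is reachable, so we keep all 8.
Initial partition by acceptance: {s2,s3,s5,s6} | {s0,s1,s4,s7}.
Split {s2,s3,s5,s6} by δ(·,a) → {s2,s3,s5} and {s6}.
Split {s0,s1,s4,s7} by δ(·,a) → {s0,s1,s7} and {s4}.
Stable partition: {s2,s3,s5} | {s0,s1,s7} | {s6} | {s4} — 4 equivalence classes.

4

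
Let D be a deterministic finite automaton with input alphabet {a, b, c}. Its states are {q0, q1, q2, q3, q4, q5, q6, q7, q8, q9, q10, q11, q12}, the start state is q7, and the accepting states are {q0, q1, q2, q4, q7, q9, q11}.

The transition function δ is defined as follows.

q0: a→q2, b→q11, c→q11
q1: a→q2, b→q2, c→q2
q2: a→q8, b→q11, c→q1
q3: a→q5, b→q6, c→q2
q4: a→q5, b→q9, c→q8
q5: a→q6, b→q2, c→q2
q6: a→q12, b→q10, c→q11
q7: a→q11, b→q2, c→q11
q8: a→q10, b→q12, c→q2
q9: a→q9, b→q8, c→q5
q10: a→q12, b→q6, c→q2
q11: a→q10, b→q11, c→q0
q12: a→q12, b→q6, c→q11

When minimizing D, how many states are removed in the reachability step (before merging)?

4

No path from q7 leads to q3, q4, q5, q9; the other 9 states are all reachable.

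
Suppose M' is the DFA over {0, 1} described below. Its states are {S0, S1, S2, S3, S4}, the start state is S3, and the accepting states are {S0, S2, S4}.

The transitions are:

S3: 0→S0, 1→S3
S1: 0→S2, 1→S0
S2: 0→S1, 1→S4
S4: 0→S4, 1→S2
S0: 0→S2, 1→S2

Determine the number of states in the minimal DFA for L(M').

5

Start with accepting vs non-accepting: {S0,S2,S4} | {S1,S3}.
Split {S0,S2,S4} by δ(·,0) → {S0,S4} and {S2}.
Split {S0,S4} by δ(·,0) → {S0} and {S4}.
On input 0, block {S1,S3} splits into {S1} and {S3}.
The partition is now stable with 5 blocks: {S0} | {S1} | {S2} | {S4} | {S3}.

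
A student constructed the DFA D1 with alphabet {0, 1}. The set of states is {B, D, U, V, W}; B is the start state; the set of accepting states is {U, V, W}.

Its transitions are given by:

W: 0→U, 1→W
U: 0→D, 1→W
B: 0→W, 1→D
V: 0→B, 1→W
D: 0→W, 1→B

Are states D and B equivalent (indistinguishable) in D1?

Yes

First remove the unreachable states {V}; 4 states remain.
Start with accepting vs non-accepting: {U,W} | {B,D}.
On input 0, block {U,W} splits into {U} and {W}.
Stable partition: {U} | {B,D} | {W} — 3 equivalence classes.
D and B lie in the same block of the stable partition, so they are equivalent — no string distinguishes them.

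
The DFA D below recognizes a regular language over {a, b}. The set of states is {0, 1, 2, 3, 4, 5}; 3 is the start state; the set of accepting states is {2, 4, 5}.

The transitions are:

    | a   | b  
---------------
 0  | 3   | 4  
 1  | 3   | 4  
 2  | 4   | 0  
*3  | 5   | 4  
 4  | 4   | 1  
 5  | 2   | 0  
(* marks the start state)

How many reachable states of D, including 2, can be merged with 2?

3

Initial partition by acceptance: {2,4,5} | {0,1,3}.
Refine {0,1,3} on symbol a: members go to different blocks, giving {0,1} and {3}.
Stable partition: {2,4,5} | {0,1} | {3} — 3 equivalence classes.
State 2 belongs to the block {2,4,5}, which has 3 states.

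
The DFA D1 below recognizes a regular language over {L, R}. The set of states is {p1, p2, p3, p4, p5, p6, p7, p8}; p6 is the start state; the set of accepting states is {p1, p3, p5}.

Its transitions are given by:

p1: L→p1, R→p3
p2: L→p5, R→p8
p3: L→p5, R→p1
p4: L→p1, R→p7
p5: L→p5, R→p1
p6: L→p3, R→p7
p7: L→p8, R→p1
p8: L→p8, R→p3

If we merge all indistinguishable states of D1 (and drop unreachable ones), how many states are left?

3

States {p2,p4} cannot be reached from the start state, so discard them.
Initial partition by acceptance: {p1,p3,p5} | {p6,p7,p8}.
Split {p6,p7,p8} by δ(·,L) → {p7,p8} and {p6}.
Stable partition: {p1,p3,p5} | {p7,p8} | {p6} — 3 equivalence classes.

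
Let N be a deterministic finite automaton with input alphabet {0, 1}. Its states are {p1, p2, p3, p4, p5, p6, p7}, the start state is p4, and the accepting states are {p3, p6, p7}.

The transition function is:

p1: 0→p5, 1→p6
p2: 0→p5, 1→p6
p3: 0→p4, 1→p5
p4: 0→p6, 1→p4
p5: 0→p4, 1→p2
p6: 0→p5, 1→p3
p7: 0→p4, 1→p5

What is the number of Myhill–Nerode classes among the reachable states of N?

5

Reachable states from the start: {p2,p3,p4,p5,p6}. Unreachable: {p1,p7} — drop them.
Start with accepting vs non-accepting: {p3,p6} | {p2,p4,p5}.
Refine {p3,p6} on symbol 1: members go to different blocks, giving {p3} and {p6}.
Refine {p2,p4,p5} on symbol 0: members go to different blocks, giving {p2,p5} and {p4}.
On input 0, block {p2,p5} splits into {p2} and {p5}.
No further refinement is possible. Final partition (5 blocks): {p3} | {p2} | {p6} | {p4} | {p5}.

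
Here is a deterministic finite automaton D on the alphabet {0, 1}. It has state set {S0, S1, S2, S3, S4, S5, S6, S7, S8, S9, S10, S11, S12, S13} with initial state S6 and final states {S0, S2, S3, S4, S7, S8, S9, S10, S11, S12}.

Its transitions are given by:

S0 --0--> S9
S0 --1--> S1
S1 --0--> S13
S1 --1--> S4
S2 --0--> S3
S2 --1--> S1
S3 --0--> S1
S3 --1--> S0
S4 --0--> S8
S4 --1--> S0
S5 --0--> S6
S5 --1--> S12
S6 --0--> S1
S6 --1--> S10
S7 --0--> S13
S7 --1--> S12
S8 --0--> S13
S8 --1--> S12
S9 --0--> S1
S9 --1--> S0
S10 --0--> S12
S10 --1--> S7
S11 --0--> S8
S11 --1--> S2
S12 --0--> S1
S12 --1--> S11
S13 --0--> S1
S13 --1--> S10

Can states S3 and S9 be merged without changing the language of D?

Yes

First remove the unreachable states {S5}; 13 states remain.
P0 = {S0,S2,S3,S4,S7,S8,S9,S10,S11,S12} | {S1,S6,S13}.
Refine {S0,S2,S3,S4,S7,S8,S9,S10,S11,S12} on symbol 0: members go to different blocks, giving {S0,S2,S4,S10,S11} and {S3,S7,S8,S9,S12}.
On input 1, block {S0,S2,S4,S10,S11} splits into {S0,S2} and {S4,S11} and {S10}.
On input 1, block {S1,S6,S13} splits into {S6,S13} and {S1}.
Refine {S3,S7,S8,S9,S12} on symbol 0: members go to different blocks, giving {S3,S9,S12} and {S7,S8}.
On input 1, block {S3,S9,S12} splits into {S3,S9} and {S12}.
No further refinement is possible. Final partition (8 blocks): {S0,S2} | {S6,S13} | {S3,S9} | {S4,S11} | {S10} | {S1} | {S7,S8} | {S12}.
S3 and S9 lie in the same block of the stable partition, so they are equivalent — no string distinguishes them.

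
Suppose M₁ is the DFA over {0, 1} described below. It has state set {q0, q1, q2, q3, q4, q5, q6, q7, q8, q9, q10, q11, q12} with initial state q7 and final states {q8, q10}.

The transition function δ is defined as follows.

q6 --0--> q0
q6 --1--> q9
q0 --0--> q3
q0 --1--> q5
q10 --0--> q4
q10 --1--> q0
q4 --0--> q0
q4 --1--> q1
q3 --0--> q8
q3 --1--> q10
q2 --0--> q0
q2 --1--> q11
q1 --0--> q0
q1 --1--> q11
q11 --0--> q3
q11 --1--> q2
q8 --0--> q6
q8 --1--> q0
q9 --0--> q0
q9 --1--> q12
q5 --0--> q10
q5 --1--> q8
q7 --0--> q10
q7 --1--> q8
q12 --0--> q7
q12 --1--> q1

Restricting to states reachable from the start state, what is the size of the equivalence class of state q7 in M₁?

P0 = {q8,q10} | {q0,q1,q2,q3,q4,q5,q6,q7,q9,q11,q12}.
Split {q0,q1,q2,q3,q4,q5,q6,q7,q9,q11,q12} by δ(·,0) → {q0,q1,q2,q4,q6,q9,q11,q12} and {q3,q5,q7}.
Split {q0,q1,q2,q4,q6,q9,q11,q12} by δ(·,0) → {q1,q2,q4,q6,q9} and {q0,q11,q12}.
On input 1, block {q1,q2,q4,q6,q9} splits into {q1,q2,q9} and {q4,q6}.
Refine {q0,q11,q12} on symbol 1: members go to different blocks, giving {q11,q12} and {q0}.
Stable partition: {q8,q10} | {q1,q2,q9} | {q3,q5,q7} | {q11,q12} | {q4,q6} | {q0} — 6 equivalence classes.
The equivalence class containing q7 is {q3,q5,q7}, of size 3.

3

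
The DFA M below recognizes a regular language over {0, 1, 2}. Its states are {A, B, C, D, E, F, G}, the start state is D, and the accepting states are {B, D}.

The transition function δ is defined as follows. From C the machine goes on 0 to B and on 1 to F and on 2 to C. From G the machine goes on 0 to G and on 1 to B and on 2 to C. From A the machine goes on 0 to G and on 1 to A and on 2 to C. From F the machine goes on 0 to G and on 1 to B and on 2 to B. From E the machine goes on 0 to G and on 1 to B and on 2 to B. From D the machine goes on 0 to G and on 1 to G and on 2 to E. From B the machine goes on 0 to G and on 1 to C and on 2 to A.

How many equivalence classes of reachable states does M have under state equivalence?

6

Every state is reachable, so we keep all 7.
P0 = {B,D} | {A,C,E,F,G}.
On input 0, block {A,C,E,F,G} splits into {A,E,F,G} and {C}.
On input 1, block {B,D} splits into {B} and {D}.
Refine {A,E,F,G} on symbol 1: members go to different blocks, giving {E,F,G} and {A}.
On input 2, block {E,F,G} splits into {E,F} and {G}.
The partition is now stable with 6 blocks: {B} | {E,F} | {C} | {D} | {A} | {G}.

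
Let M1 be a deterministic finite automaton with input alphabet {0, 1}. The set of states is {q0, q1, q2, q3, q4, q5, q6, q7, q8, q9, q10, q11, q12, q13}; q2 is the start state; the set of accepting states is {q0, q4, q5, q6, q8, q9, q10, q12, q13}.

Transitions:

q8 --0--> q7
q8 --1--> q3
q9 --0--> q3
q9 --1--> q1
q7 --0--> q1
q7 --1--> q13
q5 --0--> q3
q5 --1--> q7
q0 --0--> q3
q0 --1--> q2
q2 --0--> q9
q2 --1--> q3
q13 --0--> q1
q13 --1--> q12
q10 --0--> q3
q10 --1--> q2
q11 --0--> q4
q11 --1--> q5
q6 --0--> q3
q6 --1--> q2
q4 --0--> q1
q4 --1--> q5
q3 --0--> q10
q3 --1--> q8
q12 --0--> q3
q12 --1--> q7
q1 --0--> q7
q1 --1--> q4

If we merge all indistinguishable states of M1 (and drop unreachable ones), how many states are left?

7

States {q0,q6,q11} cannot be reached from the start state, so discard them.
Initial partition by acceptance: {q4,q5,q8,q9,q10,q12,q13} | {q1,q2,q3,q7}.
Split {q4,q5,q8,q9,q10,q12,q13} by δ(·,1) → {q5,q8,q9,q10,q12} and {q4,q13}.
Refine {q1,q2,q3,q7} on symbol 0: members go to different blocks, giving {q1,q7} and {q2,q3}.
On input 0, block {q5,q8,q9,q10,q12} splits into {q5,q9,q10,q12} and {q8}.
Split {q5,q9,q10,q12} by δ(·,1) → {q5,q9,q12} and {q10}.
Split {q2,q3} by δ(·,0) → {q2} and {q3}.
No further refinement is possible. Final partition (7 blocks): {q5,q9,q12} | {q1,q7} | {q4,q13} | {q2} | {q8} | {q10} | {q3}.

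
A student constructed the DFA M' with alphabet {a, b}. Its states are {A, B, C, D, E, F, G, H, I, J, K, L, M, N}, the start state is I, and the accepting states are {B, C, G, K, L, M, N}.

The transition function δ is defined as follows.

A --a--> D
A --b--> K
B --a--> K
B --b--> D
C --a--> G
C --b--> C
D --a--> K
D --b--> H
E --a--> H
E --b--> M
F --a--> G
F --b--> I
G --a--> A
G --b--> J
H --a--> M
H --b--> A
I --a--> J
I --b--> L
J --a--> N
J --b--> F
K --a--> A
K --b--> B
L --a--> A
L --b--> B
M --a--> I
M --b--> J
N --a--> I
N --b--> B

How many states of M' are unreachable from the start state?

2

BFS from I reaches {A, B, D, F, G, H, I, J, K, L, M, N}; the 2 state(s) C, E are never visited.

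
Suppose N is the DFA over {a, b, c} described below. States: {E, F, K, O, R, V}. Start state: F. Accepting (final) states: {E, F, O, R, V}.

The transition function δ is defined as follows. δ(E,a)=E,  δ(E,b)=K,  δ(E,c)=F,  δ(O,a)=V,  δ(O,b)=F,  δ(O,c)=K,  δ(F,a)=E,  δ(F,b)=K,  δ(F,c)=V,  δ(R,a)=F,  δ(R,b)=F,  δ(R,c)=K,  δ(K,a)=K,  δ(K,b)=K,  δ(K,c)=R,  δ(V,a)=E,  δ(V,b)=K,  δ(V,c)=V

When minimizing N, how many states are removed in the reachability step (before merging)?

1

Starting at F and following transitions, the reachable set is {E, F, K, R, V}. That leaves O unreachable — 1 in total.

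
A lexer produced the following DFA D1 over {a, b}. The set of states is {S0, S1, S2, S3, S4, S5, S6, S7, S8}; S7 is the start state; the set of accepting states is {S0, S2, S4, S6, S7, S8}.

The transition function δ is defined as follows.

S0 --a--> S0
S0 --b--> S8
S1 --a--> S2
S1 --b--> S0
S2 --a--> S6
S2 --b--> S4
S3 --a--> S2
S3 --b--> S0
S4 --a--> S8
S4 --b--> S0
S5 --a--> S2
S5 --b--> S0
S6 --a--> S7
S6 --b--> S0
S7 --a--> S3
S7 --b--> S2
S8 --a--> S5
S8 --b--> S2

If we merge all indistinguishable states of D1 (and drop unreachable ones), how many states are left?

5

Reachable states from the start: {S0,S2,S3,S4,S5,S6,S7,S8}. Unreachable: {S1} — drop them.
Start with accepting vs non-accepting: {S0,S2,S4,S6,S7,S8} | {S3,S5}.
Refine {S0,S2,S4,S6,S7,S8} on symbol a: members go to different blocks, giving {S0,S2,S4,S6} and {S7,S8}.
On input a, block {S0,S2,S4,S6} splits into {S0,S2} and {S4,S6}.
Refine {S0,S2} on symbol a: members go to different blocks, giving {S0} and {S2}.
No further refinement is possible. Final partition (5 blocks): {S0} | {S3,S5} | {S7,S8} | {S4,S6} | {S2}.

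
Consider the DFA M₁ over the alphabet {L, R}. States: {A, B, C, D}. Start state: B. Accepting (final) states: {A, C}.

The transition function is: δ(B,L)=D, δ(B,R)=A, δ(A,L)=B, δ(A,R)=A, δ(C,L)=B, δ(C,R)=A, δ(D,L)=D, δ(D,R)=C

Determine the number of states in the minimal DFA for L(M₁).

P0 = {A,C} | {B,D}.
Stable partition: {A,C} | {B,D} — 2 equivalence classes.

2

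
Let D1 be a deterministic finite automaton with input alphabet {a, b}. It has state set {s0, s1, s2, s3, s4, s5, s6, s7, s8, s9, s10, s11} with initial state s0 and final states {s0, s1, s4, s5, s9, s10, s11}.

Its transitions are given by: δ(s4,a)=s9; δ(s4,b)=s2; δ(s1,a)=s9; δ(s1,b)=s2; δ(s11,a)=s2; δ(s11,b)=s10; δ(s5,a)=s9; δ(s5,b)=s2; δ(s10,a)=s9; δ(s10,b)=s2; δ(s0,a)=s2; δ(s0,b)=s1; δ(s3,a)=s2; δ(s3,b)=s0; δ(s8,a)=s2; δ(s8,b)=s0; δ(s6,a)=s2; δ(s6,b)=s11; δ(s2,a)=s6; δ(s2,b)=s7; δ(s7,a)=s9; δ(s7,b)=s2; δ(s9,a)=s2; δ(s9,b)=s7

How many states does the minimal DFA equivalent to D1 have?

6

Reachable states from the start: {s0,s1,s2,s6,s7,s9,s10,s11}. Unreachable: {s3,s4,s5,s8} — drop them.
P0 = {s0,s1,s9,s10,s11} | {s2,s6,s7}.
Refine {s0,s1,s9,s10,s11} on symbol a: members go to different blocks, giving {s0,s9,s11} and {s1,s10}.
Split {s0,s9,s11} by δ(·,b) → {s0,s11} and {s9}.
On input a, block {s2,s6,s7} splits into {s2,s6} and {s7}.
Split {s2,s6} by δ(·,b) → {s2} and {s6}.
No further refinement is possible. Final partition (6 blocks): {s0,s11} | {s2} | {s1,s10} | {s9} | {s7} | {s6}.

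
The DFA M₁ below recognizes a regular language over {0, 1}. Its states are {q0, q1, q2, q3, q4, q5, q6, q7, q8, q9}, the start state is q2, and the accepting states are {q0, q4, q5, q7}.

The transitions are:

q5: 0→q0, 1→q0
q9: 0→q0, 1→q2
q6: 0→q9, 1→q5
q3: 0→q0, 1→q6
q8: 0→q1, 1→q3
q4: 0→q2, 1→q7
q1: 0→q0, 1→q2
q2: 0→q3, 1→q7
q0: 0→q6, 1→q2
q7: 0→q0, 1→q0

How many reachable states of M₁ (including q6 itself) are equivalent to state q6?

States {q1,q4,q8} cannot be reached from the start state, so discard them.
P0 = {q0,q5,q7} | {q2,q3,q6,q9}.
Refine {q0,q5,q7} on symbol 0: members go to different blocks, giving {q5,q7} and {q0}.
Split {q2,q3,q6,q9} by δ(·,0) → {q2,q6} and {q3,q9}.
The partition is now stable with 4 blocks: {q5,q7} | {q2,q6} | {q0} | {q3,q9}.
The equivalence class containing q6 is {q2,q6}, of size 2.

2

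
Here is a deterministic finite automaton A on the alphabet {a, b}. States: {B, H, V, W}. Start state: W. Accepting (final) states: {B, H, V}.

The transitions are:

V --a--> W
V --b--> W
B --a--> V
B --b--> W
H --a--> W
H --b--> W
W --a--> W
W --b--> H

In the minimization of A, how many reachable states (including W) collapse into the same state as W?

1

First remove the unreachable states {B,V}; 2 states remain.
P0 = {H} | {W}.
No further refinement is possible. Final partition (2 blocks): {H} | {W}.
The equivalence class containing W is {W}, of size 1.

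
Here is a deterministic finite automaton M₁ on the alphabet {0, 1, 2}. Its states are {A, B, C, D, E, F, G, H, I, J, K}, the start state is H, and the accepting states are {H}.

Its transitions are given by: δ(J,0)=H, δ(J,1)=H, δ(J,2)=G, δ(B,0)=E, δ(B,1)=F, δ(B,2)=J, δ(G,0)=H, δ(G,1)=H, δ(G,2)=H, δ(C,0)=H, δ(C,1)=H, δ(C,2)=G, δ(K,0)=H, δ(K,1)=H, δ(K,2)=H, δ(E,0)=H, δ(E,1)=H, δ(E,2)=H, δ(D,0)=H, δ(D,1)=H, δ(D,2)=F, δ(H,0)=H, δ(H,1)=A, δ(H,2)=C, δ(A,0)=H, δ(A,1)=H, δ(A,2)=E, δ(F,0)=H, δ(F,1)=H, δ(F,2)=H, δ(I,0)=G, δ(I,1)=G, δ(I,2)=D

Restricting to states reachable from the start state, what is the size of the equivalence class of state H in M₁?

First remove the unreachable states {B,D,F,I,J,K}; 5 states remain.
Initial partition by acceptance: {H} | {A,C,E,G}.
Refine {A,C,E,G} on symbol 2: members go to different blocks, giving {A,C} and {E,G}.
The partition is now stable with 3 blocks: {H} | {A,C} | {E,G}.
State H belongs to the block {H}, which has 1 states.

1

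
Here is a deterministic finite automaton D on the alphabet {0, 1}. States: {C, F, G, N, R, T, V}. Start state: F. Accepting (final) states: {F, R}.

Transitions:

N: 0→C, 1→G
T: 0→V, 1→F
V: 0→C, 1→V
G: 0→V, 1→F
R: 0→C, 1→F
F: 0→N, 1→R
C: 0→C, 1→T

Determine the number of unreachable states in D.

0

Exploring from F, all states are eventually visited, so none are unreachable.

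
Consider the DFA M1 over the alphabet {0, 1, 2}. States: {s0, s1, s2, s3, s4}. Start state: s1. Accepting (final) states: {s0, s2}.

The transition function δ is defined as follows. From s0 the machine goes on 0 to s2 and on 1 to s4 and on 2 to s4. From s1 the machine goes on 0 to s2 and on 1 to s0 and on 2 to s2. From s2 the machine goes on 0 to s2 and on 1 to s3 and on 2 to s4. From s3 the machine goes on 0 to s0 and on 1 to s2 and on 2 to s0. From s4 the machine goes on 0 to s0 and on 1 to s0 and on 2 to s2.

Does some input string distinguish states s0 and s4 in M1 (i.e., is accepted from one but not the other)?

Yes

Every state is reachable, so we keep all 5.
Initial partition by acceptance: {s0,s2} | {s1,s3,s4}.
Stable partition: {s0,s2} | {s1,s3,s4} — 2 equivalence classes.
s0 and s4 end up in different blocks, so they are distinguishable. For instance, the string 'ε' is accepted from only s0.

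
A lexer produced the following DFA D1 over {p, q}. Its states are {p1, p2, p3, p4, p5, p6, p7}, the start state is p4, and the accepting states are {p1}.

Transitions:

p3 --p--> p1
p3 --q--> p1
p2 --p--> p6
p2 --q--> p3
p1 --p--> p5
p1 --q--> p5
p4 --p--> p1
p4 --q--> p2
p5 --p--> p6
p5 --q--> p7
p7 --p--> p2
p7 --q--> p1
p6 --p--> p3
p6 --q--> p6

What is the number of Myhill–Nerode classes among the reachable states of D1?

7

Start with accepting vs non-accepting: {p1} | {p2,p3,p4,p5,p6,p7}.
Split {p2,p3,p4,p5,p6,p7} by δ(·,p) → {p2,p5,p6,p7} and {p3,p4}.
Split {p2,p5,p6,p7} by δ(·,p) → {p2,p5,p7} and {p6}.
Refine {p2,p5,p7} on symbol p: members go to different blocks, giving {p2,p5} and {p7}.
On input q, block {p2,p5} splits into {p2} and {p5}.
Refine {p3,p4} on symbol q: members go to different blocks, giving {p3} and {p4}.
Stable partition: {p1} | {p2} | {p3} | {p6} | {p7} | {p5} | {p4} — 7 equivalence classes.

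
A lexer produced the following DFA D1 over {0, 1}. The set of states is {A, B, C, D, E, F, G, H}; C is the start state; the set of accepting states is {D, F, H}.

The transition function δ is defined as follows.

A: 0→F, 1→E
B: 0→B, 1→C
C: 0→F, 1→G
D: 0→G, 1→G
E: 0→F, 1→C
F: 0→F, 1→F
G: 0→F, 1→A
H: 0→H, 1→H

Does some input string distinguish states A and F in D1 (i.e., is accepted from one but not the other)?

Yes

States {B,D,H} cannot be reached from the start state, so discard them.
P0 = {F} | {A,C,E,G}.
No further refinement is possible. Final partition (2 blocks): {F} | {A,C,E,G}.
A and F end up in different blocks, so they are distinguishable. For instance, the string 'ε' is accepted from only F.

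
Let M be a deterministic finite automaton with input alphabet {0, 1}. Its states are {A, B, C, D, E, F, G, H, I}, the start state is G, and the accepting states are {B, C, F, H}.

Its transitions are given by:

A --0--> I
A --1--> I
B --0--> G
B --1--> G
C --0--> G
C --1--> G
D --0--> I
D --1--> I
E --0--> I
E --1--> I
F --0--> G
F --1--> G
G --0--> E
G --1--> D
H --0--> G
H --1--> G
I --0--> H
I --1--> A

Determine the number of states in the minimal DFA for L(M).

4

First remove the unreachable states {B,C,F}; 6 states remain.
P0 = {H} | {A,D,E,G,I}.
Refine {A,D,E,G,I} on symbol 0: members go to different blocks, giving {A,D,E,G} and {I}.
On input 0, block {A,D,E,G} splits into {A,D,E} and {G}.
No further refinement is possible. Final partition (4 blocks): {H} | {A,D,E} | {I} | {G}.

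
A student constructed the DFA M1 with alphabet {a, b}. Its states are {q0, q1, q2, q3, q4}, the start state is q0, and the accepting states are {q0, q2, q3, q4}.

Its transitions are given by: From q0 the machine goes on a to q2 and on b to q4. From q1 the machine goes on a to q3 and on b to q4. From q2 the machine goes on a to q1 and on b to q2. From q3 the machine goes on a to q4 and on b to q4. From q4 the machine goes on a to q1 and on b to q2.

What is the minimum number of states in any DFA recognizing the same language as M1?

P0 = {q0,q2,q3,q4} | {q1}.
Split {q0,q2,q3,q4} by δ(·,a) → {q0,q3} and {q2,q4}.
Stable partition: {q0,q3} | {q1} | {q2,q4} — 3 equivalence classes.

3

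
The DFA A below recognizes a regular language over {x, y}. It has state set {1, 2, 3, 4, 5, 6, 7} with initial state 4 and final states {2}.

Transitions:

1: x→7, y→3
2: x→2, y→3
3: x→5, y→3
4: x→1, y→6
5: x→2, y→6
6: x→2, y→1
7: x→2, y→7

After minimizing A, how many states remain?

7

Start with accepting vs non-accepting: {2} | {1,3,4,5,6,7}.
On input x, block {1,3,4,5,6,7} splits into {1,3,4} and {5,6,7}.
Split {1,3,4} by δ(·,x) → {1,3} and {4}.
Refine {5,6,7} on symbol y: members go to different blocks, giving {5,7} and {6}.
On input y, block {5,7} splits into {5} and {7}.
On input x, block {1,3} splits into {1} and {3}.
Stable partition: {2} | {1} | {5} | {4} | {6} | {7} | {3} — 7 equivalence classes.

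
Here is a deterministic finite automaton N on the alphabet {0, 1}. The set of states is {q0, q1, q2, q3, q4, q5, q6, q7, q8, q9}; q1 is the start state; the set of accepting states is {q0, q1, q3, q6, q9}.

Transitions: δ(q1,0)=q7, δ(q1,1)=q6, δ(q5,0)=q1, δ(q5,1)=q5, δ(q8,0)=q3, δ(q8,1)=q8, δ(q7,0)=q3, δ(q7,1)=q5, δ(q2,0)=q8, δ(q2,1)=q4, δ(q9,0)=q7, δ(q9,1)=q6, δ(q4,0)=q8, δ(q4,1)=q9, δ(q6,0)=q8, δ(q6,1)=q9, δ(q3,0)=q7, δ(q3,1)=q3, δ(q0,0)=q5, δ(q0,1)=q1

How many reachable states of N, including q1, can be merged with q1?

First remove the unreachable states {q0,q2,q4}; 7 states remain.
P0 = {q1,q3,q6,q9} | {q5,q7,q8}.
No further refinement is possible. Final partition (2 blocks): {q1,q3,q6,q9} | {q5,q7,q8}.
State q1 belongs to the block {q1,q3,q6,q9}, which has 4 states.

4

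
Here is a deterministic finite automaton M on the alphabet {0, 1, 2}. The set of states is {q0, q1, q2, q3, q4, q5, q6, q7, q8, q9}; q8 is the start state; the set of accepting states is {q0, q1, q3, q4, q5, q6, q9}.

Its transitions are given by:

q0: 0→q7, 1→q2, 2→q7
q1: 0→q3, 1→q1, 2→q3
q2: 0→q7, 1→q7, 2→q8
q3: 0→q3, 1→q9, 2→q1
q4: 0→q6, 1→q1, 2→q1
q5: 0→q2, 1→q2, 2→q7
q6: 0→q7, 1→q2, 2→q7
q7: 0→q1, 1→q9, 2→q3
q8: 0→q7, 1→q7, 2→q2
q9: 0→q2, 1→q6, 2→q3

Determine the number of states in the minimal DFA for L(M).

6

Reachable states from the start: {q1,q2,q3,q6,q7,q8,q9}. Unreachable: {q0,q4,q5} — drop them.
Start with accepting vs non-accepting: {q1,q3,q6,q9} | {q2,q7,q8}.
Refine {q1,q3,q6,q9} on symbol 0: members go to different blocks, giving {q1,q3} and {q6,q9}.
Split {q1,q3} by δ(·,1) → {q1} and {q3}.
Refine {q2,q7,q8} on symbol 0: members go to different blocks, giving {q2,q8} and {q7}.
Refine {q6,q9} on symbol 0: members go to different blocks, giving {q6} and {q9}.
No further refinement is possible. Final partition (6 blocks): {q1} | {q2,q8} | {q6} | {q3} | {q7} | {q9}.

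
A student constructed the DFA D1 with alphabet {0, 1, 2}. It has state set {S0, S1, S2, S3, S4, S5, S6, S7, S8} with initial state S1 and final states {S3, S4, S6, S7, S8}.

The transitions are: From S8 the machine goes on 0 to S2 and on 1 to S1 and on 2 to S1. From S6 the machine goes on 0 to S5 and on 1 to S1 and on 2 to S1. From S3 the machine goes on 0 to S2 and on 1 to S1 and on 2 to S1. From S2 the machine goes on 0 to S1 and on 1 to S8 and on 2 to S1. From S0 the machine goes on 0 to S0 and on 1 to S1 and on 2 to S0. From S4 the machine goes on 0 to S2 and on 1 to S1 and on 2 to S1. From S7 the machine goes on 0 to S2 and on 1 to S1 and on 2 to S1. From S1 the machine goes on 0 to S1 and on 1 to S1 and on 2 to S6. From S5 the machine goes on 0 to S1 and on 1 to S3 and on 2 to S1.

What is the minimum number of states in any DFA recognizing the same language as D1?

First remove the unreachable states {S0,S4,S7}; 6 states remain.
P0 = {S3,S6,S8} | {S1,S2,S5}.
Split {S1,S2,S5} by δ(·,1) → {S2,S5} and {S1}.
The partition is now stable with 3 blocks: {S3,S6,S8} | {S2,S5} | {S1}.

3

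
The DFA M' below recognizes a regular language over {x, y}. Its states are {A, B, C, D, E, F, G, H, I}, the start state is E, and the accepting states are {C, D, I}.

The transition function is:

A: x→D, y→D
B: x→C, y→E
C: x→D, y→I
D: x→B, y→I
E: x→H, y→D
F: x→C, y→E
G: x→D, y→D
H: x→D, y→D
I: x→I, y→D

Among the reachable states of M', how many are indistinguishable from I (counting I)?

1

Reachable states from the start: {B,C,D,E,H,I}. Unreachable: {A,F,G} — drop them.
P0 = {C,D,I} | {B,E,H}.
Refine {C,D,I} on symbol x: members go to different blocks, giving {C,I} and {D}.
On input x, block {C,I} splits into {C} and {I}.
Split {B,E,H} by δ(·,x) → {B} and {E} and {H}.
Stable partition: {C} | {B} | {D} | {I} | {E} | {H} — 6 equivalence classes.
State I belongs to the block {I}, which has 1 states.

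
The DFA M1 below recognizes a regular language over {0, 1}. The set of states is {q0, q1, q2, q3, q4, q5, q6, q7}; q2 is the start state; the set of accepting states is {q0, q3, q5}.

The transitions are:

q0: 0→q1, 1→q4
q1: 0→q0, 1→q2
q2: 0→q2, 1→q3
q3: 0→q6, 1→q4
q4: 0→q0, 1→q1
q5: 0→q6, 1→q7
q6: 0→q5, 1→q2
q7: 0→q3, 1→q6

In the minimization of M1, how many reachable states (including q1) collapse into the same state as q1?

Start with accepting vs non-accepting: {q0,q3,q5} | {q1,q2,q4,q6,q7}.
Split {q1,q2,q4,q6,q7} by δ(·,0) → {q1,q4,q6,q7} and {q2}.
Refine {q1,q4,q6,q7} on symbol 1: members go to different blocks, giving {q1,q6} and {q4,q7}.
Stable partition: {q0,q3,q5} | {q1,q6} | {q2} | {q4,q7} — 4 equivalence classes.
State q1 belongs to the block {q1,q6}, which has 2 states.

2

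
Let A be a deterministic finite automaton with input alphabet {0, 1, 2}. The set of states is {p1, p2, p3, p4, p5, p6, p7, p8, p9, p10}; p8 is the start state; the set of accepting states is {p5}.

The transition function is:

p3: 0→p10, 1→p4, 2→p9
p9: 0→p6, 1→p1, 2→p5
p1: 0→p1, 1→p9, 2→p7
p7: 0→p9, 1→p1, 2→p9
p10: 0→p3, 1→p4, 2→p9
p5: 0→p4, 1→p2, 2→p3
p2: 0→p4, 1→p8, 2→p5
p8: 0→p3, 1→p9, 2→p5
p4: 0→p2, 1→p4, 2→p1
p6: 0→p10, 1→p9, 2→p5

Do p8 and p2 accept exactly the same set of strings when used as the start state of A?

Initial partition by acceptance: {p5} | {p1,p2,p3,p4,p6,p7,p8,p9,p10}.
Split {p1,p2,p3,p4,p6,p7,p8,p9,p10} by δ(·,2) → {p1,p3,p4,p7,p10} and {p2,p6,p8,p9}.
Refine {p1,p3,p4,p7,p10} on symbol 0: members go to different blocks, giving {p1,p3,p10} and {p4,p7}.
On input 1, block {p1,p3,p10} splits into {p3,p10} and {p1}.
Split {p2,p6,p8,p9} by δ(·,0) → {p6,p8} and {p2} and {p9}.
On input 0, block {p4,p7} splits into {p4} and {p7}.
Stable partition: {p5} | {p3,p10} | {p6,p8} | {p4} | {p1} | {p2} | {p9} | {p7} — 8 equivalence classes.
p8 and p2 end up in different blocks, so they are distinguishable. For instance, the string '002' is accepted from only p2.

No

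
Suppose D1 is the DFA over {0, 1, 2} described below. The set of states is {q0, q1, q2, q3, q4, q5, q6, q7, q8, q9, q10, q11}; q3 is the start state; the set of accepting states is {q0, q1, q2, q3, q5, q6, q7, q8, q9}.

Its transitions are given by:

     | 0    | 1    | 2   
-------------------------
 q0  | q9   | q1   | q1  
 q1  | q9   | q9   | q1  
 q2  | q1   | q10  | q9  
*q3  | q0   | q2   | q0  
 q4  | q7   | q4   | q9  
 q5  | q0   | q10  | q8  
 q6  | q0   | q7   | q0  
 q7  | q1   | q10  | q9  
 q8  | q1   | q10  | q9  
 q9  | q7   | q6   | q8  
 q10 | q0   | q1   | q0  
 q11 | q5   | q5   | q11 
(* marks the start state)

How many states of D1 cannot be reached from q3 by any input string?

3

BFS from q3 reaches {q0, q1, q2, q3, q6, q7, q8, q9, q10}; the 3 state(s) q4, q5, q11 are never visited.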